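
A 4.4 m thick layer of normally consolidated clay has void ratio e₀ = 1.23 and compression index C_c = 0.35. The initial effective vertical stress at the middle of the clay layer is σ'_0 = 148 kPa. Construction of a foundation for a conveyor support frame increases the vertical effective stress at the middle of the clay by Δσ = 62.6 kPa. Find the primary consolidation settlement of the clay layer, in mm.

Final effective stress: σ'_f = σ'_0 + Δσ = 148 + 62.6 = 210.6 kPa.
Normally consolidated clay, so the full stress increment lies on the virgin compression line:
S_c = C_c·H/(1+e₀)·log₁₀(σ'_f/σ'_0) = 0.35×4.4/(1+1.23)×log₁₀(210.6/148)
    = 0.69058 × 0.1532 = 0.1058 m

S_c ≈ 106 mm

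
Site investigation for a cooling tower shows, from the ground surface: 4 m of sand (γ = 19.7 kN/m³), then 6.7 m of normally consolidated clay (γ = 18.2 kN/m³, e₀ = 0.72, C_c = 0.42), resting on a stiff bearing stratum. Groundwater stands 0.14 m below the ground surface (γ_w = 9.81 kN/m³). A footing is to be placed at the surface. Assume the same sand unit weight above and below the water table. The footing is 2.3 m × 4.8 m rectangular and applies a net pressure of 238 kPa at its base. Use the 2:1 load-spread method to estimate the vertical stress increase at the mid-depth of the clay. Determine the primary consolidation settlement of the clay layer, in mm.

S_c ≈ 200 mm

Mid-depth of clay below the ground surface: z = 4 + 6.7/2 = 7.35 m.
Total vertical stress at mid-clay: σ_v = 19.7×4 + 18.2×3.35 = 139.77 kPa.
Pore pressure: u = 9.81×(7.35 − 0.14) = 70.73 kPa.
Initial effective stress: σ'_0 = σ_v − u = 139.77 − 70.73 = 69.04 kPa.
Stress increase at mid-clay by the 2:1 spreading method:
Δσ = qBL/((B+z)(L+z)) = 238×2.3×4.8/((2.3+7.35)(4.8+7.35)) = 22.41 kPa
Final effective stress: σ'_f = σ'_0 + Δσ = 69.04 + 22.41 = 91.45 kPa.
Normally consolidated clay, so the full stress increment lies on the virgin compression line:
S_c = C_c·H/(1+e₀)·log₁₀(σ'_f/σ'_0) = 0.42×6.7/(1+0.72)×log₁₀(91.45/69.04)
    = 1.636 × 0.12208 = 0.1997 m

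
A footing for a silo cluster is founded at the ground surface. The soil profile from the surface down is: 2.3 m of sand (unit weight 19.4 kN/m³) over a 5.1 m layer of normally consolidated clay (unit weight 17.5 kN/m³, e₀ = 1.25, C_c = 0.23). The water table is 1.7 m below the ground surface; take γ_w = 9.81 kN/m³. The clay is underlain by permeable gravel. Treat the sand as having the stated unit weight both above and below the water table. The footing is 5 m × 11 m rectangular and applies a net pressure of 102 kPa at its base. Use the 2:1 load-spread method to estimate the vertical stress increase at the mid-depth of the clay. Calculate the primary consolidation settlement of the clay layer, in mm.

Mid-depth of clay below the ground surface: z = 2.3 + 5.1/2 = 4.85 m.
Total vertical stress at mid-clay: σ_v = 19.4×2.3 + 17.5×2.55 = 89.245 kPa.
Pore pressure: u = 9.81×(4.85 − 1.7) = 30.902 kPa.
Initial effective stress: σ'_0 = σ_v − u = 89.245 − 30.902 = 58.343 kPa.
Stress increase at mid-clay by the 2:1 spreading method:
Δσ = qBL/((B+z)(L+z)) = 102×5×11/((5+4.85)(11+4.85)) = 35.933 kPa
Final effective stress: σ'_f = σ'_0 + Δσ = 58.343 + 35.933 = 94.276 kPa.
Normally consolidated clay, so the full stress increment lies on the virgin compression line:
S_c = C_c·H/(1+e₀)·log₁₀(σ'_f/σ'_0) = 0.23×5.1/(1+1.25)×log₁₀(94.276/58.343)
    = 0.52133 × 0.20841 = 0.1087 m

S_c ≈ 109 mm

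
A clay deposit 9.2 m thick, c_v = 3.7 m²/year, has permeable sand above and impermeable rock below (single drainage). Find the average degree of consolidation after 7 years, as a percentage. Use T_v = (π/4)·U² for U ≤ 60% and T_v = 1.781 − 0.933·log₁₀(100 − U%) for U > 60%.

Drainage path length: H_d = H = 9.2 m (single drainage).
T_v = c_v·t/H_d² = 3.7×7/9.2² = 0.306.
T_v = 0.306 corresponds to the U > 60% branch:
U = 1 − 10^((1.781 − T_v)/0.933)/100 = 0.619

U ≈ 61.9 %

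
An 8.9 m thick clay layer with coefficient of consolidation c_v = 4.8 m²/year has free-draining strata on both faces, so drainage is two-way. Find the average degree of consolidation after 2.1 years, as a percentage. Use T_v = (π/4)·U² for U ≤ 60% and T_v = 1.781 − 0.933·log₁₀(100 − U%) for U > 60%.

Drainage path length: H_d = H/2 = 4.45 m (double drainage).
T_v = c_v·t/H_d² = 4.8×2.1/4.45² = 0.50903.
T_v = 0.50903 corresponds to the U > 60% branch:
U = 1 − 10^((1.781 − T_v)/0.933)/100 = 0.7692

U ≈ 76.9 %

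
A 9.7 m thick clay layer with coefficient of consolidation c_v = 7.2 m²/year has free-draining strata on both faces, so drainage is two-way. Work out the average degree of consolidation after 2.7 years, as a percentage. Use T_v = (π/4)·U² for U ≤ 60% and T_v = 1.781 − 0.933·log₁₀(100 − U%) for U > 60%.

U ≈ 89.5 %

Drainage path length: H_d = H/2 = 4.85 m (double drainage).
T_v = c_v·t/H_d² = 7.2×2.7/4.85² = 0.82644.
T_v = 0.82644 corresponds to the U > 60% branch:
U = 1 − 10^((1.781 − T_v)/0.933)/100 = 0.8945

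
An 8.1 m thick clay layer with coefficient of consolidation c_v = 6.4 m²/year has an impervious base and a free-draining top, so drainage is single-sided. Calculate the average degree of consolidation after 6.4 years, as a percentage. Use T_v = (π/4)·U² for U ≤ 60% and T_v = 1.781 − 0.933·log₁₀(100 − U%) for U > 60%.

U ≈ 82.6 %

Drainage path length: H_d = H = 8.1 m (single drainage).
T_v = c_v·t/H_d² = 6.4×6.4/8.1² = 0.6243.
T_v = 0.6243 corresponds to the U > 60% branch:
U = 1 − 10^((1.781 − T_v)/0.933)/100 = 0.8263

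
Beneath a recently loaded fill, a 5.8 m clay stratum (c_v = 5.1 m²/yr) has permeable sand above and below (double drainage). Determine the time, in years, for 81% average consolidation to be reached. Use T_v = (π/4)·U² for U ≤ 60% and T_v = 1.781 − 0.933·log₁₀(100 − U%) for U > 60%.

Drainage path length: H_d = H/2 = 2.9 m (double drainage).
U > 60%: T_v = 1.781 − 0.933·log₁₀(100 − 81) = 0.58792.
t = T_v·H_d²/c_v = 0.58792×2.9²/5.1 = 0.9695 years.

t ≈ 0.969 years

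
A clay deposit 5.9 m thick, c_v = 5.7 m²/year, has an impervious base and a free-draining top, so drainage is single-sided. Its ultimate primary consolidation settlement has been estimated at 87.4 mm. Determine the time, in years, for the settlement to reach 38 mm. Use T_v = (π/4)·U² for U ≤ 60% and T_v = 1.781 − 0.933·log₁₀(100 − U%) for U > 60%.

Drainage path length: H_d = H = 5.9 m (single drainage).
U = S(t)/S_ult = 38/87.4 = 0.4348.
U ≤ 60%: T_v = (π/4)·U² = (π/4)×0.43478² = 0.14847.
t = T_v·H_d²/c_v = 0.14847×5.9²/5.7 = 0.9067 years.

t ≈ 0.907 years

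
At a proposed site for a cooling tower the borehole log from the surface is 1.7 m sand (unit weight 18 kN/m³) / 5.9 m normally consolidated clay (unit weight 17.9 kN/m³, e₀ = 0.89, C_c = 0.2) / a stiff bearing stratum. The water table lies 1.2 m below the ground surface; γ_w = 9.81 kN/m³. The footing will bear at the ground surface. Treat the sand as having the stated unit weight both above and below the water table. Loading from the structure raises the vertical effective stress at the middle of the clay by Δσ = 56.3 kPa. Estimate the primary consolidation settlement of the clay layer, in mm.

S_c ≈ 206 mm

Mid-depth of clay below the ground surface: z = 1.7 + 5.9/2 = 4.65 m.
Total vertical stress at mid-clay: σ_v = 18×1.7 + 17.9×2.95 = 83.405 kPa.
Pore pressure: u = 9.81×(4.65 − 1.2) = 33.845 kPa.
Initial effective stress: σ'_0 = σ_v − u = 83.405 − 33.845 = 49.56 kPa.
Final effective stress: σ'_f = σ'_0 + Δσ = 49.56 + 56.3 = 105.86 kPa.
Normally consolidated clay, so the full stress increment lies on the virgin compression line:
S_c = C_c·H/(1+e₀)·log₁₀(σ'_f/σ'_0) = 0.2×5.9/(1+0.89)×log₁₀(105.86/49.56)
    = 0.62434 × 0.3296 = 0.2058 m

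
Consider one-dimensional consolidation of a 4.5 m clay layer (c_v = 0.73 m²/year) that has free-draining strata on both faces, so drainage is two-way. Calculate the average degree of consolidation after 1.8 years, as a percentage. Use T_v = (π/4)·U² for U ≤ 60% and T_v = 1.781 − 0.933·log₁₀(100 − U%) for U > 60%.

Drainage path length: H_d = H/2 = 2.25 m (double drainage).
T_v = c_v·t/H_d² = 0.73×1.8/2.25² = 0.25956.
T_v = 0.25956 corresponds to the U ≤ 60% branch:
U = √(4T_v/π) = 0.5749

U ≈ 57.5 %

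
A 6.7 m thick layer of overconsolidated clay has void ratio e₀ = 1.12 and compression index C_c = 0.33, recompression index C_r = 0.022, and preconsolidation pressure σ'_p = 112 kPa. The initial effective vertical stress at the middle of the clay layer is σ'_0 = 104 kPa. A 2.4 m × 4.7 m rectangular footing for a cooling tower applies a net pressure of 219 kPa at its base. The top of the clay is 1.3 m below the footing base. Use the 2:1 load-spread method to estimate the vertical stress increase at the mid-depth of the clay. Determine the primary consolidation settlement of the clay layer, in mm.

S_c ≈ 108 mm

Mid-depth of clay below the footing base: z = 1.3 + 6.7/2 = 4.65 m.
Stress increase at mid-clay by the 2:1 spreading method:
Δσ = qBL/((B+z)(L+z)) = 219×2.4×4.7/((2.4+4.65)(4.7+4.65)) = 37.476 kPa
Final effective stress: σ'_f = 104 + 37.476 = 141.48 kPa.
σ'_f = 141.48 > σ'_p = 112 kPa, so the stress path crosses the preconsolidation pressure — recompression up to σ'_p, then virgin compression beyond:
S_c = H/(1+e₀)·[C_r·log₁₀(σ'_p/σ'_0) + C_c·log₁₀(σ'_f/σ'_p)]
    = 6.7/2.12 × [0.022×log₁₀(112/104) + 0.33×log₁₀(141.48/112)]
    = 3.1604 × [0.00070806 + 0.033487] = 0.1081 m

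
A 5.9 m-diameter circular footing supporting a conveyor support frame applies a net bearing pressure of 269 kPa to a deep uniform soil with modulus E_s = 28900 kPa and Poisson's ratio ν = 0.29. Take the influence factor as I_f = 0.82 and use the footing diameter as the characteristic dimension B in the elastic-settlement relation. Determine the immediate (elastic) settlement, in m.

Immediate (elastic) settlement: S_e = q·B·(1−ν²)/E_s · I_f.
S_e = 269 × 5.9 × (1 − 0.29²) / 28900 × 0.82
    = 269 × 5.9 × 0.9159 / 28900 × 0.82
    = 0.04124 m

S_e ≈ 0.0412 m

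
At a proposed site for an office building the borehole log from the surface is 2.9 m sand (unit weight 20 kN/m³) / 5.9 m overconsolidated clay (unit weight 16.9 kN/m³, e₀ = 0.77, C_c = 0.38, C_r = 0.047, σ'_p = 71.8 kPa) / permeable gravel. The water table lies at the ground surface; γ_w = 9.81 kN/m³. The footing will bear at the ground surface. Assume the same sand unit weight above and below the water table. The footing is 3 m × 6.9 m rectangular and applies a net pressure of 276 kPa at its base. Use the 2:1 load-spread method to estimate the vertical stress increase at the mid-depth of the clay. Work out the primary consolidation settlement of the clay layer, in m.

S_c ≈ 0.212 m

Mid-depth of clay below the ground surface: z = 2.9 + 5.9/2 = 5.85 m.
Total vertical stress at mid-clay: σ_v = 20×2.9 + 16.9×2.95 = 107.85 kPa.
Pore pressure: u = 9.81×(5.85 − 0) = 57.389 kPa.
Initial effective stress: σ'_0 = σ_v − u = 107.85 − 57.389 = 50.461 kPa.
Stress increase at mid-clay by the 2:1 spreading method:
Δσ = qBL/((B+z)(L+z)) = 276×3×6.9/((3+5.85)(6.9+5.85)) = 50.632 kPa
Final effective stress: σ'_f = 50.461 + 50.632 = 101.09 kPa.
σ'_f = 101.09 > σ'_p = 71.8 kPa, so the stress path crosses the preconsolidation pressure — recompression up to σ'_p, then virgin compression beyond:
S_c = H/(1+e₀)·[C_r·log₁₀(σ'_p/σ'_0) + C_c·log₁₀(σ'_f/σ'_p)]
    = 5.9/1.77 × [0.047×log₁₀(71.8/50.461) + 0.38×log₁₀(101.09/71.8)]
    = 3.3333 × [0.0071989 + 0.056462] = 0.2122 m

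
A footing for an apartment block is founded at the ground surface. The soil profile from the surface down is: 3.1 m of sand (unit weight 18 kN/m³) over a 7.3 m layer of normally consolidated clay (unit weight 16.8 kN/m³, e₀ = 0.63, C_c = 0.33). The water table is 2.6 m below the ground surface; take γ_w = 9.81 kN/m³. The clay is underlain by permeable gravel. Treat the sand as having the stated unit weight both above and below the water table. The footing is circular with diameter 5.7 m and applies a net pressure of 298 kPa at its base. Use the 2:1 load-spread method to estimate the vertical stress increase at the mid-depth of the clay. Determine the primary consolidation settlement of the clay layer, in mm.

S_c ≈ 383 mm

Mid-depth of clay below the ground surface: z = 3.1 + 7.3/2 = 6.75 m.
Total vertical stress at mid-clay: σ_v = 18×3.1 + 16.8×3.65 = 117.12 kPa.
Pore pressure: u = 9.81×(6.75 − 2.6) = 40.712 kPa.
Initial effective stress: σ'_0 = σ_v − u = 117.12 − 40.712 = 76.408 kPa.
Stress increase at mid-clay by the 2:1 spreading method:
Δσ ≈ qD²/(D+z)² = 298×5.7²/(5.7+6.75)² = 62.464 kPa
Final effective stress: σ'_f = σ'_0 + Δσ = 76.408 + 62.464 = 138.87 kPa.
Normally consolidated clay, so the full stress increment lies on the virgin compression line:
S_c = C_c·H/(1+e₀)·log₁₀(σ'_f/σ'_0) = 0.33×7.3/(1+0.63)×log₁₀(138.87/76.408)
    = 1.4779 × 0.25947 = 0.3835 m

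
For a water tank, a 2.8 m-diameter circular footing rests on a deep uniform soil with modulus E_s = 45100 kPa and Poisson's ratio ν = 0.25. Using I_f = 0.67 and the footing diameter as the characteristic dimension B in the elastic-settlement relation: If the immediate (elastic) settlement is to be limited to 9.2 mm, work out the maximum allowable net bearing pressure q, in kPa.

q ≈ 236 kPa

S_e = q·B·(1−ν²)/E_s · I_f  ⇒  q = S_e·E_s / (B·(1−ν²)·I_f).
q = 0.0092 × 45100 / (2.8 × 0.9375 × 0.67) = 235.9 kPa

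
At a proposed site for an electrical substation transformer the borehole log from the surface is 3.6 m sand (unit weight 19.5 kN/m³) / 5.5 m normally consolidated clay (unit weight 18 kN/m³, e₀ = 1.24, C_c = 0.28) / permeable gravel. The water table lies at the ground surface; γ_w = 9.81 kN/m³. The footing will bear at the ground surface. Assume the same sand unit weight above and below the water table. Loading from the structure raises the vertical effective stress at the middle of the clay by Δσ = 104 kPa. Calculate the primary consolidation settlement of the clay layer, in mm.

Mid-depth of clay below the ground surface: z = 3.6 + 5.5/2 = 6.35 m.
Total vertical stress at mid-clay: σ_v = 19.5×3.6 + 18×2.75 = 119.7 kPa.
Pore pressure: u = 9.81×(6.35 − 0) = 62.294 kPa.
Initial effective stress: σ'_0 = σ_v − u = 119.7 − 62.294 = 57.406 kPa.
Final effective stress: σ'_f = σ'_0 + Δσ = 57.406 + 104 = 161.41 kPa.
Normally consolidated clay, so the full stress increment lies on the virgin compression line:
S_c = C_c·H/(1+e₀)·log₁₀(σ'_f/σ'_0) = 0.28×5.5/(1+1.24)×log₁₀(161.41/57.406)
    = 0.6875 × 0.44897 = 0.3087 m

S_c ≈ 309 mm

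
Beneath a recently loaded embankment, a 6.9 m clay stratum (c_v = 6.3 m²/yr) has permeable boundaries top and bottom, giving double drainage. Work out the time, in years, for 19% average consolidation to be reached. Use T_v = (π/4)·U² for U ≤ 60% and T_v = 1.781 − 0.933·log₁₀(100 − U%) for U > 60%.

t ≈ 0.0536 years

Drainage path length: H_d = H/2 = 3.45 m (double drainage).
U ≤ 60%: T_v = (π/4)·U² = (π/4)×0.19² = 0.028353.
t = T_v·H_d²/c_v = 0.028353×3.45²/6.3 = 0.05357 years.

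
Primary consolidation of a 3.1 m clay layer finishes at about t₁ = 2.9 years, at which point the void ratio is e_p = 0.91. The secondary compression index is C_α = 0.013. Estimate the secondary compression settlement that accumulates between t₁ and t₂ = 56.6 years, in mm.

S_s ≈ 27.2 mm

Secondary compression: S_s = C_α·H/(1+e_p)·log₁₀(t₂/t₁)
S_s = 0.013×3.1/(1+0.91)×log₁₀(56.6/2.9)
    = 0.0211 × 1.29 = 0.02723 m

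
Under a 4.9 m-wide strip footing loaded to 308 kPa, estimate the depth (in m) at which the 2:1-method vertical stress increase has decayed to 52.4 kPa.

2:1 spreading — at depth z the loaded area has grown by z in each plan dimension:
qB/(B+z) = Δσ_z ⇒ z = qB/Δσ_z − B = 308×4.9/52.4 − 4.9 = 23.9 m

z ≈ 23.9 m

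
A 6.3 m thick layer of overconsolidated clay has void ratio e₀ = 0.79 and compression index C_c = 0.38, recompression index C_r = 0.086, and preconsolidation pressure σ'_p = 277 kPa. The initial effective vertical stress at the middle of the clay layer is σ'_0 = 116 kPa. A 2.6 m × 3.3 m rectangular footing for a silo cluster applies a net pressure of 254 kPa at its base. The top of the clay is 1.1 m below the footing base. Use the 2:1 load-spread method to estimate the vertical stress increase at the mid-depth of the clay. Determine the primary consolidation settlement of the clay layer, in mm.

Mid-depth of clay below the footing base: z = 1.1 + 6.3/2 = 4.25 m.
Stress increase at mid-clay by the 2:1 spreading method:
Δσ = qBL/((B+z)(L+z)) = 254×2.6×3.3/((2.6+4.25)(3.3+4.25)) = 42.139 kPa
Final effective stress: σ'_f = 116 + 42.139 = 158.14 kPa.
σ'_f = 158.14 ≤ σ'_p = 277 kPa, so the clay remains overconsolidated and only the recompression index applies:
S_c = C_r·H/(1+e₀)·log₁₀(σ'_f/σ'_0) = 0.086×6.3/1.79×log₁₀(158.14/116)
    = 0.30269 × 0.13458 = 0.04074 m

S_c ≈ 40.7 mm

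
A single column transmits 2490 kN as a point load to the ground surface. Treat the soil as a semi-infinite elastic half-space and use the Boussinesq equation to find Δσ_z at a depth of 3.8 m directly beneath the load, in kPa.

Δσ_z ≈ 82.3 kPa

Boussinesq vertical stress below a point load on an elastic half-space:
Δσ_z = 3P/(2πz²) · [1 + (r/z)²]^(−5/2)
r/z = 0/3.8 = 0; [1+(r/z)²]^(−5/2) = 1.
Δσ_z = 3×2490/(2π×3.8²) × 1 = 82.333 × 1 = 82.33 kPa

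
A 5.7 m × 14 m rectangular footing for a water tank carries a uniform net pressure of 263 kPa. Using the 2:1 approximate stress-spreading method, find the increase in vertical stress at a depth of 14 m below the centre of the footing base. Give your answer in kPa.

Δσ_z ≈ 38 kPa

By the 2:1 method the load spreads at 1 horizontal : 2 vertical, so at depth z the loaded area has grown by z in each plan dimension:
Δσ = qBL/((B+z)(L+z)) = 263×5.7×14/((5.7+14)(14+14)) = 38.048 kPa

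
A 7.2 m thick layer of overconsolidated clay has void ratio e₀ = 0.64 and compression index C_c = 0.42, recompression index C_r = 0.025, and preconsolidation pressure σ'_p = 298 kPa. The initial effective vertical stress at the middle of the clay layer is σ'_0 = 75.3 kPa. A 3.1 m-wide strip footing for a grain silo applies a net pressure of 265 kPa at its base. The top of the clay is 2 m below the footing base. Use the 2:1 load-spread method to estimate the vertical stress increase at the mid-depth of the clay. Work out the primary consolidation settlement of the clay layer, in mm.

Mid-depth of clay below the footing base: z = 2 + 7.2/2 = 5.6 m.
Stress increase at mid-clay by the 2:1 spreading method:
Δσ = qB/(B+z) = 265×3.1/(3.1+5.6) = 94.425 kPa
Final effective stress: σ'_f = 75.3 + 94.425 = 169.72 kPa.
σ'_f = 169.72 ≤ σ'_p = 298 kPa, so the clay remains overconsolidated and only the recompression index applies:
S_c = C_r·H/(1+e₀)·log₁₀(σ'_f/σ'_0) = 0.025×7.2/1.64×log₁₀(169.72/75.3)
    = 0.10976 × 0.35294 = 0.03874 m

S_c ≈ 38.7 mm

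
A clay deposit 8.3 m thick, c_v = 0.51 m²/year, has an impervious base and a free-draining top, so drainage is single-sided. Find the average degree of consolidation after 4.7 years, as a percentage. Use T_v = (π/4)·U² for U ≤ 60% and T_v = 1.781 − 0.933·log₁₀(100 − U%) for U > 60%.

Drainage path length: H_d = H = 8.3 m (single drainage).
T_v = c_v·t/H_d² = 0.51×4.7/8.3² = 0.034795.
T_v = 0.034795 corresponds to the U ≤ 60% branch:
U = √(4T_v/π) = 0.2105

U ≈ 21 %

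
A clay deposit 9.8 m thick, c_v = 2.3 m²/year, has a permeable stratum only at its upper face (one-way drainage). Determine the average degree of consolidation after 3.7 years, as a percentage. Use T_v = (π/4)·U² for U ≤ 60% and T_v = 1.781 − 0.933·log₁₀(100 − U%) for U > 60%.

Drainage path length: H_d = H = 9.8 m (single drainage).
T_v = c_v·t/H_d² = 2.3×3.7/9.8² = 0.088609.
T_v = 0.088609 corresponds to the U ≤ 60% branch:
U = √(4T_v/π) = 0.3359

U ≈ 33.6 %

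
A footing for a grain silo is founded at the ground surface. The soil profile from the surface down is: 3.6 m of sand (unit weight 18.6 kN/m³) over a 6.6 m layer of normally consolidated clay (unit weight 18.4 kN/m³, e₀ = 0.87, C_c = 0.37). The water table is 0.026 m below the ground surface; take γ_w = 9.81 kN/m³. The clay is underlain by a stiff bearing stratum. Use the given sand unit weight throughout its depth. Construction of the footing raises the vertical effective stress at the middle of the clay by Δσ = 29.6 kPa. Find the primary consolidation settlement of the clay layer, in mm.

S_c ≈ 227 mm

Mid-depth of clay below the ground surface: z = 3.6 + 6.6/2 = 6.9 m.
Total vertical stress at mid-clay: σ_v = 18.6×3.6 + 18.4×3.3 = 127.68 kPa.
Pore pressure: u = 9.81×(6.9 − 0.026) = 67.434 kPa.
Initial effective stress: σ'_0 = σ_v − u = 127.68 − 67.434 = 60.246 kPa.
Final effective stress: σ'_f = σ'_0 + Δσ = 60.246 + 29.6 = 89.846 kPa.
Normally consolidated clay, so the full stress increment lies on the virgin compression line:
S_c = C_c·H/(1+e₀)·log₁₀(σ'_f/σ'_0) = 0.37×6.6/(1+0.87)×log₁₀(89.846/60.246)
    = 1.3059 × 0.17357 = 0.2267 m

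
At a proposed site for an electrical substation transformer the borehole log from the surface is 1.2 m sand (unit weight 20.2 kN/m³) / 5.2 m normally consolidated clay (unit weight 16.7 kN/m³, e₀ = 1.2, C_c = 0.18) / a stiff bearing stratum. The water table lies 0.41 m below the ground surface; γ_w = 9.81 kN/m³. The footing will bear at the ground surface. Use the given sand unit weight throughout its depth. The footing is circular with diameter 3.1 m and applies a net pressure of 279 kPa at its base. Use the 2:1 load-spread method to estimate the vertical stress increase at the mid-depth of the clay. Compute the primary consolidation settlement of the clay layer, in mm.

Mid-depth of clay below the ground surface: z = 1.2 + 5.2/2 = 3.8 m.
Total vertical stress at mid-clay: σ_v = 20.2×1.2 + 16.7×2.6 = 67.66 kPa.
Pore pressure: u = 9.81×(3.8 − 0.41) = 33.256 kPa.
Initial effective stress: σ'_0 = σ_v − u = 67.66 − 33.256 = 34.404 kPa.
Stress increase at mid-clay by the 2:1 spreading method:
Δσ ≈ qD²/(D+z)² = 279×3.1²/(3.1+3.8)² = 56.316 kPa
Final effective stress: σ'_f = σ'_0 + Δσ = 34.404 + 56.316 = 90.72 kPa.
Normally consolidated clay, so the full stress increment lies on the virgin compression line:
S_c = C_c·H/(1+e₀)·log₁₀(σ'_f/σ'_0) = 0.18×5.2/(1+1.2)×log₁₀(90.72/34.404)
    = 0.42545 × 0.42109 = 0.1792 m

S_c ≈ 179 mm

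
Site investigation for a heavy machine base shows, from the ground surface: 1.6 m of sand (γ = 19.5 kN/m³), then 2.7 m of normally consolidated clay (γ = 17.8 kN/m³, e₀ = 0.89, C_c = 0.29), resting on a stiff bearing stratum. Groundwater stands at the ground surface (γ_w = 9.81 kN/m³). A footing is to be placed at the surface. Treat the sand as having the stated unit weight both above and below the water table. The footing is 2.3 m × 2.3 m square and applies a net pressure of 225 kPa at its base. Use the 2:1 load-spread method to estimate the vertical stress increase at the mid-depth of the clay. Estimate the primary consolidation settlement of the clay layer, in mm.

S_c ≈ 175 mm

Mid-depth of clay below the ground surface: z = 1.6 + 2.7/2 = 2.95 m.
Total vertical stress at mid-clay: σ_v = 19.5×1.6 + 17.8×1.35 = 55.23 kPa.
Pore pressure: u = 9.81×(2.95 − 0) = 28.94 kPa.
Initial effective stress: σ'_0 = σ_v − u = 55.23 − 28.94 = 26.29 kPa.
Stress increase at mid-clay by the 2:1 spreading method:
Δσ = qBL/((B+z)(L+z)) = 225×2.3×2.3/((2.3+2.95)(2.3+2.95)) = 43.184 kPa
Final effective stress: σ'_f = σ'_0 + Δσ = 26.29 + 43.184 = 69.474 kPa.
Normally consolidated clay, so the full stress increment lies on the virgin compression line:
S_c = C_c·H/(1+e₀)·log₁₀(σ'_f/σ'_0) = 0.29×2.7/(1+0.89)×log₁₀(69.474/26.29)
    = 0.41429 × 0.42203 = 0.1748 m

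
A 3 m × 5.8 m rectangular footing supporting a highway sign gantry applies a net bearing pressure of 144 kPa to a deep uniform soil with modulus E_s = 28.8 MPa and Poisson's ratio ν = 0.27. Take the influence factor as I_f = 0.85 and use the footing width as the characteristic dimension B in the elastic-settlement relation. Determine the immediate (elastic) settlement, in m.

Immediate (elastic) settlement: S_e = q·B·(1−ν²)/E_s · I_f.
E_s = 28.8 MPa = 28800 kPa.
S_e = 144 × 3 × (1 − 0.27²) / 28800 × 0.85
    = 144 × 3 × 0.9271 / 28800 × 0.85
    = 0.01182 m

S_e ≈ 0.0118 m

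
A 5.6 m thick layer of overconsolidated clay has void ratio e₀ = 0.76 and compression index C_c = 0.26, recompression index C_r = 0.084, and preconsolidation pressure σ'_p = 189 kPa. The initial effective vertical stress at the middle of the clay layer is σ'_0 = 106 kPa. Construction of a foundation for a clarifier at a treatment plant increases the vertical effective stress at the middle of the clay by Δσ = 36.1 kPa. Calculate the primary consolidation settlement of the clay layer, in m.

Final effective stress: σ'_f = 106 + 36.1 = 142.1 kPa.
σ'_f = 142.1 ≤ σ'_p = 189 kPa, so the clay remains overconsolidated and only the recompression index applies:
S_c = C_r·H/(1+e₀)·log₁₀(σ'_f/σ'_0) = 0.084×5.6/1.76×log₁₀(142.1/106)
    = 0.26727 × 0.12729 = 0.03402 m

S_c ≈ 0.034 m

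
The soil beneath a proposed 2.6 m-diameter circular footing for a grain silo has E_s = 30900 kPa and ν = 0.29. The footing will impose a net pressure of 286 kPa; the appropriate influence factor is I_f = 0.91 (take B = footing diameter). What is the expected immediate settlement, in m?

Immediate (elastic) settlement: S_e = q·B·(1−ν²)/E_s · I_f.
S_e = 286 × 2.6 × (1 − 0.29²) / 30900 × 0.91
    = 286 × 2.6 × 0.9159 / 30900 × 0.91
    = 0.02006 m

S_e ≈ 0.0201 m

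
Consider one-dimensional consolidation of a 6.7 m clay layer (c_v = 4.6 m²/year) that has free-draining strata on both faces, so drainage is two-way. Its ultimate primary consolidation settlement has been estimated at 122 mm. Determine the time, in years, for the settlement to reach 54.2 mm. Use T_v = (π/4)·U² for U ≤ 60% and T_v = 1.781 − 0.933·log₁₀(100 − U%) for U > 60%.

Drainage path length: H_d = H/2 = 3.35 m (double drainage).
U = S(t)/S_ult = 54.2/122 = 0.4443.
U ≤ 60%: T_v = (π/4)·U² = (π/4)×0.44426² = 0.15501.
t = T_v·H_d²/c_v = 0.15501×3.35²/4.6 = 0.3782 years.

t ≈ 0.378 years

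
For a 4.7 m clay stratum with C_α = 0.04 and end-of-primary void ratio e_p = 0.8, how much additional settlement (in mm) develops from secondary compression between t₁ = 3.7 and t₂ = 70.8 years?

Secondary compression: S_s = C_α·H/(1+e_p)·log₁₀(t₂/t₁)
S_s = 0.04×4.7/(1+0.8)×log₁₀(70.8/3.7)
    = 0.1044 × 1.282 = 0.1339 m

S_s ≈ 134 mm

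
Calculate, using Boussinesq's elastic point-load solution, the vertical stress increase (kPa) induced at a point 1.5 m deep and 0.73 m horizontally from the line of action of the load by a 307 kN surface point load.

Boussinesq vertical stress below a point load on an elastic half-space:
Δσ_z = 3P/(2πz²) · [1 + (r/z)²]^(−5/2)
r/z = 0.73/1.5 = 0.48667; [1+(r/z)²]^(−5/2) = 0.58778.
Δσ_z = 3×307/(2π×1.5²) × 0.58778 = 65.147 × 0.58778 = 38.29 kPa

Δσ_z ≈ 38.3 kPa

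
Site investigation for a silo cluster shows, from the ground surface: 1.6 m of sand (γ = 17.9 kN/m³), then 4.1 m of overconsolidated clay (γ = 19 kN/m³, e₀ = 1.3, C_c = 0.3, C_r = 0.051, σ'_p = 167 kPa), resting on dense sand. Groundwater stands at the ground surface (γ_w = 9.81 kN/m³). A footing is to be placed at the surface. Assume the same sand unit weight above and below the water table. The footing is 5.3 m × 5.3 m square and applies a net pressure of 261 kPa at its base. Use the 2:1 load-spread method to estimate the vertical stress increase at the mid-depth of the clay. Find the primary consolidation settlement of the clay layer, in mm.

Mid-depth of clay below the ground surface: z = 1.6 + 4.1/2 = 3.65 m.
Total vertical stress at mid-clay: σ_v = 17.9×1.6 + 19×2.05 = 67.59 kPa.
Pore pressure: u = 9.81×(3.65 − 0) = 35.806 kPa.
Initial effective stress: σ'_0 = σ_v − u = 67.59 − 35.806 = 31.784 kPa.
Stress increase at mid-clay by the 2:1 spreading method:
Δσ = qBL/((B+z)(L+z)) = 261×5.3×5.3/((5.3+3.65)(5.3+3.65)) = 91.526 kPa
Final effective stress: σ'_f = 31.784 + 91.526 = 123.31 kPa.
σ'_f = 123.31 ≤ σ'_p = 167 kPa, so the clay remains overconsolidated and only the recompression index applies:
S_c = C_r·H/(1+e₀)·log₁₀(σ'_f/σ'_0) = 0.051×4.1/2.3×log₁₀(123.31/31.784)
    = 0.090913 × 0.58879 = 0.05353 m

S_c ≈ 53.5 mm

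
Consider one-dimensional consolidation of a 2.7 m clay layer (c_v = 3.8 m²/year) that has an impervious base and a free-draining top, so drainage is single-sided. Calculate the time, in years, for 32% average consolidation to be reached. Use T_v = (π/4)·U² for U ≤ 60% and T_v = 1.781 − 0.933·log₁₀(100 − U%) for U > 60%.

Drainage path length: H_d = H = 2.7 m (single drainage).
U ≤ 60%: T_v = (π/4)·U² = (π/4)×0.32² = 0.080425.
t = T_v·H_d²/c_v = 0.080425×2.7²/3.8 = 0.1543 years.

t ≈ 0.154 years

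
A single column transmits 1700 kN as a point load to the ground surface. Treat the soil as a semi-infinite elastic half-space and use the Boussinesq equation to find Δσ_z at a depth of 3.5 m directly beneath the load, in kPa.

Δσ_z ≈ 66.3 kPa

Boussinesq vertical stress below a point load on an elastic half-space:
Δσ_z = 3P/(2πz²) · [1 + (r/z)²]^(−5/2)
r/z = 0/3.5 = 0; [1+(r/z)²]^(−5/2) = 1.
Δσ_z = 3×1700/(2π×3.5²) × 1 = 66.26 × 1 = 66.26 kPa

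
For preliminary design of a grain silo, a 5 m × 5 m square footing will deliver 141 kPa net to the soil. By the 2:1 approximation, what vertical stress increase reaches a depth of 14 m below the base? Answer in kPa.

By the 2:1 method the load spreads at 1 horizontal : 2 vertical, so at depth z the loaded area has grown by z in each plan dimension:
Δσ = qBL/((B+z)(L+z)) = 141×5×5/((5+14)(5+14)) = 9.7645 kPa

Δσ_z ≈ 9.76 kPa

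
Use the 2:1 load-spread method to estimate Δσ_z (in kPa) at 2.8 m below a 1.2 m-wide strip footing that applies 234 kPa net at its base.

Δσ_z ≈ 70.2 kPa

By the 2:1 method the load spreads at 1 horizontal : 2 vertical, so at depth z the loaded area has grown by z in each plan dimension:
Δσ = qB/(B+z) = 234×1.2/(1.2+2.8) = 70.2 kPa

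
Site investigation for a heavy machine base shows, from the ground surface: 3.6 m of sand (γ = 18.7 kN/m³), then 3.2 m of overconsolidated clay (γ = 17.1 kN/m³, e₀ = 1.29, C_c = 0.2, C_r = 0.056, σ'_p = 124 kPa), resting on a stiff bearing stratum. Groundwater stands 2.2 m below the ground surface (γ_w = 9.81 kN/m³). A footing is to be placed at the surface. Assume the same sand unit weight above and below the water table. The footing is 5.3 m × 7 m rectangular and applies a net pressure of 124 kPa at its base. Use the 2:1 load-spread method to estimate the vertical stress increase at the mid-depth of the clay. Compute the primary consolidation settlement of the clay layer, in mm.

Mid-depth of clay below the ground surface: z = 3.6 + 3.2/2 = 5.2 m.
Total vertical stress at mid-clay: σ_v = 18.7×3.6 + 17.1×1.6 = 94.68 kPa.
Pore pressure: u = 9.81×(5.2 − 2.2) = 29.43 kPa.
Initial effective stress: σ'_0 = σ_v − u = 94.68 − 29.43 = 65.25 kPa.
Stress increase at mid-clay by the 2:1 spreading method:
Δσ = qBL/((B+z)(L+z)) = 124×5.3×7/((5.3+5.2)(7+5.2)) = 35.913 kPa
Final effective stress: σ'_f = 65.25 + 35.913 = 101.16 kPa.
σ'_f = 101.16 ≤ σ'_p = 124 kPa, so the clay remains overconsolidated and only the recompression index applies:
S_c = C_r·H/(1+e₀)·log₁₀(σ'_f/σ'_0) = 0.056×3.2/2.29×log₁₀(101.16/65.25)
    = 0.078254 × 0.19043 = 0.0149 m

S_c ≈ 14.9 mm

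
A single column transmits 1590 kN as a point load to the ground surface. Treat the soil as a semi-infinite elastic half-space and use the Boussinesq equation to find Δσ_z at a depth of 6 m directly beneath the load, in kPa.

Boussinesq vertical stress below a point load on an elastic half-space:
Δσ_z = 3P/(2πz²) · [1 + (r/z)²]^(−5/2)
r/z = 0/6 = 0; [1+(r/z)²]^(−5/2) = 1.
Δσ_z = 3×1590/(2π×6²) × 1 = 21.088 × 1 = 21.09 kPa

Δσ_z ≈ 21.1 kPa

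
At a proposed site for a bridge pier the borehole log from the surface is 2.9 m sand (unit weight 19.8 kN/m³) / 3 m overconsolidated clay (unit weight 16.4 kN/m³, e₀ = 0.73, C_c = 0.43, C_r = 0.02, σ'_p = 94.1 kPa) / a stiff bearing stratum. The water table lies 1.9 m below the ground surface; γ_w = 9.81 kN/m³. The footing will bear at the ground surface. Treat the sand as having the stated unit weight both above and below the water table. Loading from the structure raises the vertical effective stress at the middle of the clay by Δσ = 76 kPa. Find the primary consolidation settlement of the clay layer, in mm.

Mid-depth of clay below the ground surface: z = 2.9 + 3/2 = 4.4 m.
Total vertical stress at mid-clay: σ_v = 19.8×2.9 + 16.4×1.5 = 82.02 kPa.
Pore pressure: u = 9.81×(4.4 − 1.9) = 24.525 kPa.
Initial effective stress: σ'_0 = σ_v − u = 82.02 − 24.525 = 57.495 kPa.
Final effective stress: σ'_f = 57.495 + 76 = 133.5 kPa.
σ'_f = 133.5 > σ'_p = 94.1 kPa, so the stress path crosses the preconsolidation pressure — recompression up to σ'_p, then virgin compression beyond:
S_c = H/(1+e₀)·[C_r·log₁₀(σ'_p/σ'_0) + C_c·log₁₀(σ'_f/σ'_p)]
    = 3/1.73 × [0.02×log₁₀(94.1/57.495) + 0.43×log₁₀(133.5/94.1)]
    = 1.7341 × [0.0042792 + 0.065313] = 0.1207 m

S_c ≈ 121 mm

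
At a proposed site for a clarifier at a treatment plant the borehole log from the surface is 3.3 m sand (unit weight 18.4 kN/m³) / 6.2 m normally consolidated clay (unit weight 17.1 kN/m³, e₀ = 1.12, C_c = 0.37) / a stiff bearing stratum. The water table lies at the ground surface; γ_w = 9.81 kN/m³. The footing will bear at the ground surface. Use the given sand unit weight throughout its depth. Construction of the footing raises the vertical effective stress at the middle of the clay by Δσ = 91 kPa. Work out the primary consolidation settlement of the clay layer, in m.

Mid-depth of clay below the ground surface: z = 3.3 + 6.2/2 = 6.4 m.
Total vertical stress at mid-clay: σ_v = 18.4×3.3 + 17.1×3.1 = 113.73 kPa.
Pore pressure: u = 9.81×(6.4 − 0) = 62.784 kPa.
Initial effective stress: σ'_0 = σ_v − u = 113.73 − 62.784 = 50.946 kPa.
Final effective stress: σ'_f = σ'_0 + Δσ = 50.946 + 91 = 141.95 kPa.
Normally consolidated clay, so the full stress increment lies on the virgin compression line:
S_c = C_c·H/(1+e₀)·log₁₀(σ'_f/σ'_0) = 0.37×6.2/(1+1.12)×log₁₀(141.95/50.946)
    = 1.0821 × 0.44503 = 0.4816 m

S_c ≈ 0.482 m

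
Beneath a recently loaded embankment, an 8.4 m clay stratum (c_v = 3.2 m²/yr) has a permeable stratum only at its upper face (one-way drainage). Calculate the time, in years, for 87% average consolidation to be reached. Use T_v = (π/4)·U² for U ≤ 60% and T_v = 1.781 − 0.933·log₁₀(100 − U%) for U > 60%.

Drainage path length: H_d = H = 8.4 m (single drainage).
U > 60%: T_v = 1.781 − 0.933·log₁₀(100 − 87) = 0.74169.
t = T_v·H_d²/c_v = 0.74169×8.4²/3.2 = 16.35 years.

t ≈ 16.4 years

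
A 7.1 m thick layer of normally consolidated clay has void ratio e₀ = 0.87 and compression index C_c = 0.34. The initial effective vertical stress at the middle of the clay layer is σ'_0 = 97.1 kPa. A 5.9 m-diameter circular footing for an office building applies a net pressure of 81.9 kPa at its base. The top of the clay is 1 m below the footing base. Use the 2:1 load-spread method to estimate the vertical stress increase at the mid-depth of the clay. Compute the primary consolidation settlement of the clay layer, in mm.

S_c ≈ 134 mm

Mid-depth of clay below the footing base: z = 1 + 7.1/2 = 4.55 m.
Stress increase at mid-clay by the 2:1 spreading method:
Δσ ≈ qD²/(D+z)² = 81.9×5.9²/(5.9+4.55)² = 26.107 kPa
Final effective stress: σ'_f = σ'_0 + Δσ = 97.1 + 26.107 = 123.21 kPa.
Normally consolidated clay, so the full stress increment lies on the virgin compression line:
S_c = C_c·H/(1+e₀)·log₁₀(σ'_f/σ'_0) = 0.34×7.1/(1+0.87)×log₁₀(123.21/97.1)
    = 1.2909 × 0.10343 = 0.1335 m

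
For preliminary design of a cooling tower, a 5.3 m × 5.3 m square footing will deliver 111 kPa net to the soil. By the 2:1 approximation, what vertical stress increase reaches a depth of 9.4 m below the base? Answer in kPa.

By the 2:1 method the load spreads at 1 horizontal : 2 vertical, so at depth z the loaded area has grown by z in each plan dimension:
Δσ = qBL/((B+z)(L+z)) = 111×5.3×5.3/((5.3+9.4)(5.3+9.4)) = 14.429 kPa

Δσ_z ≈ 14.4 kPa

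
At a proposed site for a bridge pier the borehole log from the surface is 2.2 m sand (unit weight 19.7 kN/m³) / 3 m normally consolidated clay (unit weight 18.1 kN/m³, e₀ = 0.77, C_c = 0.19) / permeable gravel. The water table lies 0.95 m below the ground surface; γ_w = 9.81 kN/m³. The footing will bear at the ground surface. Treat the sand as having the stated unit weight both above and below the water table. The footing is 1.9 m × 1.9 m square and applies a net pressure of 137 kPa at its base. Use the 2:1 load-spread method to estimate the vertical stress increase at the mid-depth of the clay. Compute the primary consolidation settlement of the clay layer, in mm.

Mid-depth of clay below the ground surface: z = 2.2 + 3/2 = 3.7 m.
Total vertical stress at mid-clay: σ_v = 19.7×2.2 + 18.1×1.5 = 70.49 kPa.
Pore pressure: u = 9.81×(3.7 − 0.95) = 26.978 kPa.
Initial effective stress: σ'_0 = σ_v − u = 70.49 − 26.978 = 43.512 kPa.
Stress increase at mid-clay by the 2:1 spreading method:
Δσ = qBL/((B+z)(L+z)) = 137×1.9×1.9/((1.9+3.7)(1.9+3.7)) = 15.771 kPa
Final effective stress: σ'_f = σ'_0 + Δσ = 43.512 + 15.771 = 59.283 kPa.
Normally consolidated clay, so the full stress increment lies on the virgin compression line:
S_c = C_c·H/(1+e₀)·log₁₀(σ'_f/σ'_0) = 0.19×3/(1+0.77)×log₁₀(59.283/43.512)
    = 0.32203 × 0.13432 = 0.04326 m

S_c ≈ 43.3 mm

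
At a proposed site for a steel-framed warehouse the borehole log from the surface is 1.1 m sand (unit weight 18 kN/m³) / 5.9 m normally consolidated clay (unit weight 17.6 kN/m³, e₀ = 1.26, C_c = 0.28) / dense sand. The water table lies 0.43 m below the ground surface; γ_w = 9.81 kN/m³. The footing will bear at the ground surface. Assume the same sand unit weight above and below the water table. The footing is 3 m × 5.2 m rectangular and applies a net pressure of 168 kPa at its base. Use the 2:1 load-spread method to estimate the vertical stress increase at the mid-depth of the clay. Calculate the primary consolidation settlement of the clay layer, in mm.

Mid-depth of clay below the ground surface: z = 1.1 + 5.9/2 = 4.05 m.
Total vertical stress at mid-clay: σ_v = 18×1.1 + 17.6×2.95 = 71.72 kPa.
Pore pressure: u = 9.81×(4.05 − 0.43) = 35.512 kPa.
Initial effective stress: σ'_0 = σ_v − u = 71.72 − 35.512 = 36.208 kPa.
Stress increase at mid-clay by the 2:1 spreading method:
Δσ = qBL/((B+z)(L+z)) = 168×3×5.2/((3+4.05)(5.2+4.05)) = 40.189 kPa
Final effective stress: σ'_f = σ'_0 + Δσ = 36.208 + 40.189 = 76.397 kPa.
Normally consolidated clay, so the full stress increment lies on the virgin compression line:
S_c = C_c·H/(1+e₀)·log₁₀(σ'_f/σ'_0) = 0.28×5.9/(1+1.26)×log₁₀(76.397/36.208)
    = 0.73097 × 0.32427 = 0.237 m

S_c ≈ 237 mm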